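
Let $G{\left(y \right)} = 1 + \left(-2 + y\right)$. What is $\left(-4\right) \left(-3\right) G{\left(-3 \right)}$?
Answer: $-48$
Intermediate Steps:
$G{\left(y \right)} = -1 + y$
$\left(-4\right) \left(-3\right) G{\left(-3 \right)} = \left(-4\right) \left(-3\right) \left(-1 - 3\right) = 12 \left(-4\right) = -48$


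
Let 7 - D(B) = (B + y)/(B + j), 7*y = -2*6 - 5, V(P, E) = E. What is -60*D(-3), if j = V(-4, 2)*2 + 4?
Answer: -3396/7 ≈ -485.14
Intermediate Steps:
y = -17/7 (y = (-2*6 - 5)/7 = (-12 - 5)/7 = (⅐)*(-17) = -17/7 ≈ -2.4286)
j = 8 (j = 2*2 + 4 = 4 + 4 = 8)
D(B) = 7 - (-17/7 + B)/(8 + B) (D(B) = 7 - (B - 17/7)/(B + 8) = 7 - (-17/7 + B)/(8 + B))
-60*D(-3) = -60*(409 + 42*(-3))/(7*(8 - 3)) = -60*(409 - 126)/(7*5) = -60*283/(7*5) = -60*283/35 = -3396/7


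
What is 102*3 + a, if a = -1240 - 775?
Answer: -1709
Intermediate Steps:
a = -2015
102*3 + a = 102*3 - 2015 = 306 - 2015 = -1709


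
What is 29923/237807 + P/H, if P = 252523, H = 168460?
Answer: 65092565641/40060967220 ≈ 1.6248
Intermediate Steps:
29923/237807 + P/H = 29923/237807 + 252523/168460 = 65092565641/40060967220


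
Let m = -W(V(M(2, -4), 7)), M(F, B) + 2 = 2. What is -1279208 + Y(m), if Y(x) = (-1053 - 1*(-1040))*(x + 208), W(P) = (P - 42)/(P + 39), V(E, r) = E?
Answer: -1281926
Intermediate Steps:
M(F, B) = 0 (M(F, B) = -2 + 2 = 0)
W(P) = (-42 + P)/(39 + P)
m = 14/13 (m = -(-42 + 0)/(39 + 0) = -(-42)/39 = -1*(-14/13) = 14/13 ≈ 1.0769)
Y(x) = -2704 - 13*x (Y(x) = (-1053 + 1040)*(208 + x) = -13*(208 + x) = -2704 - 13*x)
-1279208 + Y(m) = -1279208 + (-2704 - 13*14/13) = -1279208 + (-2704 - 14) = -1279208 - 2718 = -1281926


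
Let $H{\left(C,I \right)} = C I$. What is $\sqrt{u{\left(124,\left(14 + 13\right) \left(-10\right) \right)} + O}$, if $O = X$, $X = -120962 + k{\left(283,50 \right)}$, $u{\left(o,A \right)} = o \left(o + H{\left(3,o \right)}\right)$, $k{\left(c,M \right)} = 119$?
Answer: $7 i \sqrt{1211} \approx 243.6 i$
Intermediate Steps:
$u{\left(o,A \right)} = 4 o^{2}$ ($u{\left(o,A \right)} = o \left(o + 3 o\right) = o 4 o = 4 o^{2}$)
$X = -120843$ ($X = -120962 + 119 = -120843$)
$O = -120843$
$\sqrt{u{\left(124,\left(14 + 13\right) \left(-10\right) \right)} + O} = \sqrt{4 \cdot 124^{2} - 120843} = \sqrt{4 \cdot 15376 - 120843} = \sqrt{61504 - 120843} = \sqrt{-59339} = 7 i \sqrt{1211}$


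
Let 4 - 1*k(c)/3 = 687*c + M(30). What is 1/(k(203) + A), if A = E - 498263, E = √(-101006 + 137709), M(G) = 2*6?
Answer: -916670/840283852197 - 17*√127/840283852197 ≈ -1.0911e-6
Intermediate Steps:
M(G) = 12
E = 17*√127 (E = √36703 = 17*√127 ≈ 191.58)
k(c) = -24 - 2061*c (k(c) = 12 - 3*(687*c + 12) = 12 - 3*(12 + 687*c) = 12 + (-36 - 2061*c) = -24 - 2061*c)
A = -498263 + 17*√127 (A = 17*√127 - 498263 = -498263 + 17*√127 ≈ -4.9807e+5)
1/(k(203) + A) = 1/((-24 - 2061*203) + (-498263 + 17*√127)) = 1/((-24 - 418383) + (-498263 + 17*√127)) = 1/(-418407 + (-498263 + 17*√127)) = 1/(-916670 + 17*√127)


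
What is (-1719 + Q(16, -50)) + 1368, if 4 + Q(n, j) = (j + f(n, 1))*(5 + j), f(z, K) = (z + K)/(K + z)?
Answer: 1850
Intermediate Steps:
f(z, K) = 1 (f(z, K) = (K + z)/(K + z) = 1)
Q(n, j) = -4 + (1 + j)*(5 + j) (Q(n, j) = -4 + (j + 1)*(5 + j) = -4 + (1 + j)*(5 + j))
(-1719 + Q(16, -50)) + 1368 = (-1719 + (1 + (-50)² + 6*(-50))) + 1368 = (-1719 + (1 + 2500 - 300)) + 1368 = (-1719 + 2201) + 1368 = 482 + 1368 = 1850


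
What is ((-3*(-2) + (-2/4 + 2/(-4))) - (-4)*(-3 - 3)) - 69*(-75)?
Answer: 5156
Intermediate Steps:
((-3*(-2) + (-2/4 + 2/(-4))) - (-4)*(-3 - 3)) - 69*(-75) = ((6 + (-2*¼ + 2*(-¼))) - (-4)*(-6)) + 5175 = ((6 + (-½ - ½)) - 1*24) + 5175 = ((6 - 1) - 24) + 5175 = (5 - 24) + 5175 = -19 + 5175 = 5156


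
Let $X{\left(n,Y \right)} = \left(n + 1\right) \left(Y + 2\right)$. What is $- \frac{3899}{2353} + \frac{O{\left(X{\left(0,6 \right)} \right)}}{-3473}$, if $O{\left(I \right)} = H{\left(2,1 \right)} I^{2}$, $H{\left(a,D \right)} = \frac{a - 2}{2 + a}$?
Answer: $- \frac{3899}{2353} \approx -1.657$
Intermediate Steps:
$H{\left(a,D \right)} = \frac{-2 + a}{2 + a}$
$X{\left(n,Y \right)} = \left(1 + n\right) \left(2 + Y\right)$
$O{\left(I \right)} = 0$ ($O{\left(I \right)} = \frac{-2 + 2}{2 + 2} I^{2} = \frac{1}{4} \cdot 0 I^{2} = 0 I^{2} = 0$)
$- \frac{3899}{2353} + \frac{O{\left(X{\left(0,6 \right)} \right)}}{-3473} = - \frac{3899}{2353} + \frac{0}{-3473} = \left(-3899\right) \frac{1}{2353} + 0 \left(- \frac{1}{3473}\right) = - \frac{3899}{2353} + 0 = - \frac{3899}{2353}$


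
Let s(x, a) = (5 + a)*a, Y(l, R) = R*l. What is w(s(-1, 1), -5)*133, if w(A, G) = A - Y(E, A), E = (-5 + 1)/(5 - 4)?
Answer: 3990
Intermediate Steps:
E = -4 (E = -4/1 = -4*1 = -4)
s(x, a) = a*(5 + a)
w(A, G) = 5*A (w(A, G) = A - A*(-4) = A - (-4)*A = A + 4*A = 5*A)
w(s(-1, 1), -5)*133 = (5*(1*(5 + 1)))*133 = (5*(1*6))*133 = (5*6)*133 = 30*133 = 3990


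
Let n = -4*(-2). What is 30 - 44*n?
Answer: -322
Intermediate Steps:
n = 8
30 - 44*n = 30 - 44*8 = 30 - 352 = -322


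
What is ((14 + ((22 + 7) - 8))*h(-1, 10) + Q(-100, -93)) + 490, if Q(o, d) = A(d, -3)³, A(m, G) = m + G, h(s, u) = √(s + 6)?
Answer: -884246 + 35*√5 ≈ -8.8417e+5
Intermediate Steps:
h(s, u) = √(6 + s)
A(m, G) = G + m
Q(o, d) = (-3 + d)³
((14 + ((22 + 7) - 8))*h(-1, 10) + Q(-100, -93)) + 490 = ((14 + ((22 + 7) - 8))*√(6 - 1) + (-3 - 93)³) + 490 = ((14 + (29 - 8))*√5 + (-96)³) + 490 = ((14 + 21)*√5 - 884736) + 490 = (35*√5 - 884736) + 490 = (-884736 + 35*√5) + 490 = -884246 + 35*√5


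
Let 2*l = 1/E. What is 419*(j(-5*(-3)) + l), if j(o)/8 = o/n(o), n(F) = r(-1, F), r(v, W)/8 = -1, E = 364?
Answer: -4575061/728 ≈ -6284.4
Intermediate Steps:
r(v, W) = -8 (r(v, W) = 8*(-1) = -8)
l = 1/728 (l = (½)/364 = (½)*(1/364) = 1/728 ≈ 0.0013736)
n(F) = -8
j(o) = -o (j(o) = 8*(o/(-8)) = 8*(o*(-⅛)) = 8*(-o/8) = -o)
419*(j(-5*(-3)) + l) = 419*(-(-5)*(-3) + 1/728) = 419*(-1*15 + 1/728) = 419*(-15 + 1/728) = 419*(-10919/728) = -4575061/728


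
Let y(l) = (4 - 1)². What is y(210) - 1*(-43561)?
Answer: 43570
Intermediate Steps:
y(l) = 9 (y(l) = 3² = 9)
y(210) - 1*(-43561) = 9 - 1*(-43561) = 9 + 43561 = 43570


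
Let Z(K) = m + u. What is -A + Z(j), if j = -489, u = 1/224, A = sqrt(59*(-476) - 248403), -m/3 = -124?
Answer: 83329/224 - I*sqrt(276487) ≈ 372.0 - 525.82*I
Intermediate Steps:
m = 372 (m = -3*(-124) = 372)
A = I*sqrt(276487) (A = sqrt(-28084 - 248403) = sqrt(-276487) = I*sqrt(276487) ≈ 525.82*I)
u = 1/224 ≈ 0.0044643
Z(K) = 83329/224 (Z(K) = 372 + 1/224 = 83329/224)
-A + Z(j) = -I*sqrt(276487) + 83329/224 = 83329/224 - I*sqrt(276487)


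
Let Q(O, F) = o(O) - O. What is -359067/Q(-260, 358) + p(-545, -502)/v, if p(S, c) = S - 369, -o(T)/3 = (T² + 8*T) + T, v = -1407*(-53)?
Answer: 26597279977/14580121920 ≈ 1.8242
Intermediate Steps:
v = 74571
o(T) = -27*T - 3*T² (o(T) = -3*((T² + 8*T) + T) = -3*(T² + 9*T) = -27*T - 3*T²)
p(S, c) = -369 + S
Q(O, F) = -O - 3*O*(9 + O) (Q(O, F) = -3*O*(9 + O) - O = -O - 3*O*(9 + O))
-359067/Q(-260, 358) + p(-545, -502)/v = -359067*(-1/(260*(-28 - 3*(-260)))) + (-369 - 545)/74571 = -359067*(-1/(260*(-28 + 780))) - 914*1/74571 = -359067/((-260*752)) - 914/74571 = -359067/(-195520) - 914/74571 = -359067*(-1/195520) - 914/74571 = 359067/195520 - 914/74571 = 26597279977/14580121920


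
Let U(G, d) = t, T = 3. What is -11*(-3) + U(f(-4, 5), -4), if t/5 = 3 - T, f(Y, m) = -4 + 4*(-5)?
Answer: 33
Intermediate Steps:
f(Y, m) = -24 (f(Y, m) = -4 - 20 = -24)
t = 0 (t = 5*(3 - 1*3) = 5*(3 - 3) = 5*0 = 0)
U(G, d) = 0
-11*(-3) + U(f(-4, 5), -4) = -11*(-3) + 0 = 33 + 0 = 33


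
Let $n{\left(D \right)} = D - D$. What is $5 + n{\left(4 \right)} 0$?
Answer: $5$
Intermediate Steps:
$n{\left(D \right)} = 0$
$5 + n{\left(4 \right)} 0 = 5 + 0 \cdot 0 = 5 + 0 = 5$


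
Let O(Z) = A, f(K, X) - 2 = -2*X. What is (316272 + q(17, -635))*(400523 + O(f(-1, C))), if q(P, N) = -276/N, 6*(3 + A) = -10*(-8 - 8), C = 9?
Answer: 16088597420896/127 ≈ 1.2668e+11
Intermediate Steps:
f(K, X) = 2 - 2*X
A = 71/3 (A = -3 + (-10*(-8 - 8))/6 = -3 + (-10*(-16))/6 = -3 + (⅙)*160 = -3 + 80/3 = 71/3 ≈ 23.667)
O(Z) = 71/3
(316272 + q(17, -635))*(400523 + O(f(-1, C))) = (316272 - 276/(-635))*(400523 + 71/3) = (316272 - 276*(-1/635))*(1201640/3) = (316272 + 276/635)*(1201640/3) = (200832996/635)*(1201640/3) = 16088597420896/127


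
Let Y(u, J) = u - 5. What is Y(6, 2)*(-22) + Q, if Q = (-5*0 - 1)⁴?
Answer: -21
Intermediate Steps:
Y(u, J) = -5 + u
Q = 1 (Q = (0 - 1)⁴ = (-1)⁴ = 1)
Y(6, 2)*(-22) + Q = (-5 + 6)*(-22) + 1 = 1*(-22) + 1 = -22 + 1 = -21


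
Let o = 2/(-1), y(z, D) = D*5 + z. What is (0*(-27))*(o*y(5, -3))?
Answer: 0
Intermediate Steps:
y(z, D) = z + 5*D (y(z, D) = 5*D + z = z + 5*D)
o = -2 (o = 2*(-1) = -2)
(0*(-27))*(o*y(5, -3)) = (0*(-27))*(-2*(5 + 5*(-3))) = 0*(-2*(5 - 15)) = 0*(-2*(-10)) = 0*20 = 0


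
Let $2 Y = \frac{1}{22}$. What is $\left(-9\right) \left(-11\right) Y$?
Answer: $\frac{9}{4} \approx 2.25$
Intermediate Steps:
$Y = \frac{1}{44}$ ($Y = \frac{1}{2 \cdot 22} = \frac{1}{2} \cdot \frac{1}{22} = \frac{1}{44} \approx 0.022727$)
$\left(-9\right) \left(-11\right) Y = \left(-9\right) \left(-11\right) \frac{1}{44} = 99 \cdot \frac{1}{44} = \frac{9}{4}$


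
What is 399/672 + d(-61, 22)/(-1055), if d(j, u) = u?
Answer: 19341/33760 ≈ 0.57290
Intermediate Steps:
399/672 + d(-61, 22)/(-1055) = 399/672 + 22/(-1055) = 399*(1/672) + 22*(-1/1055) = 19/32 - 22/1055 = 19341/33760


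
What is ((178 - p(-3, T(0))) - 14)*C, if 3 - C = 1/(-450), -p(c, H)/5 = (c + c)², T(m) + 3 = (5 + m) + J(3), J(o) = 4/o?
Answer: 232372/225 ≈ 1032.8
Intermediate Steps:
T(m) = 10/3 + m (T(m) = -3 + ((5 + m) + 4/3) = -3 + (19/3 + m) = 10/3 + m)
p(c, H) = -20*c² (p(c, H) = -5*(c + c)² = -5*4*c² = -20*c²)
C = 1351/450 (C = 3 - 1/(-450) = 3 - 1*(-1/450) = 3 + 1/450 = 1351/450 ≈ 3.0022)
((178 - p(-3, T(0))) - 14)*C = ((178 - (-20)*(-3)²) - 14)*(1351/450) = ((178 - (-20)*9) - 14)*(1351/450) = ((178 - 1*(-180)) - 14)*(1351/450) = ((178 + 180) - 14)*(1351/450) = (358 - 14)*(1351/450) = 344*(1351/450) = 232372/225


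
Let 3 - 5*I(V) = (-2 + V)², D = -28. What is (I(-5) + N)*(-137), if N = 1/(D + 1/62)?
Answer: 2195288/1735 ≈ 1265.3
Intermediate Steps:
N = -62/1735 (N = 1/(-28 + 1/62) = 1/(-1735/62) = -62/1735 ≈ -0.035735)
I(V) = ⅗ - (-2 + V)²/5
(I(-5) + N)*(-137) = ((⅗ - (-2 - 5)²/5) - 62/1735)*(-137) = ((⅗ - ⅕*(-7)²) - 62/1735)*(-137) = ((⅗ - ⅕*49) - 62/1735)*(-137) = ((⅗ - 49/5) - 62/1735)*(-137) = (-46/5 - 62/1735)*(-137) = -16024/1735*(-137) = 2195288/1735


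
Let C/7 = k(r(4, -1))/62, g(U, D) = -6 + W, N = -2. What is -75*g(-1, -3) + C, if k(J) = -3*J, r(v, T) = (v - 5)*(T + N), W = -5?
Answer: 51087/62 ≈ 823.98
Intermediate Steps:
r(v, T) = (-5 + v)*(-2 + T) (r(v, T) = (v - 5)*(T - 2) = (-5 + v)*(-2 + T))
g(U, D) = -11 (g(U, D) = -6 - 5 = -11)
C = -63/62 (C = 7*(-3*(10 - 5*(-1) - 2*4 - 1*4)/62) = 7*(-3*(10 + 5 - 8 - 4)*(1/62)) = 7*(-3*3*(1/62)) = 7*(-9*1/62) = 7*(-9/62) = -63/62 ≈ -1.0161)
-75*g(-1, -3) + C = -75*(-11) - 63/62 = 825 - 63/62 = 51087/62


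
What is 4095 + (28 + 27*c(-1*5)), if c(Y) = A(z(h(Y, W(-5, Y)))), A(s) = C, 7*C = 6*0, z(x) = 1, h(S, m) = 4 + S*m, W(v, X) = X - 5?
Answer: 4123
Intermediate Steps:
W(v, X) = -5 + X
C = 0 (C = (6*0)/7 = (⅐)*0 = 0)
A(s) = 0
c(Y) = 0
4095 + (28 + 27*c(-1*5)) = 4095 + (28 + 27*0) = 4095 + (28 + 0) = 4095 + 28 = 4123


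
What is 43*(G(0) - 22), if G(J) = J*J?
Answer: -946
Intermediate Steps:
G(J) = J**2
43*(G(0) - 22) = 43*(0**2 - 22) = 43*(0 - 22) = 43*(-22) = -946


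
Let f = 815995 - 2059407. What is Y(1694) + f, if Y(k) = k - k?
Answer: -1243412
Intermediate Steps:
Y(k) = 0
f = -1243412
Y(1694) + f = 0 - 1243412 = -1243412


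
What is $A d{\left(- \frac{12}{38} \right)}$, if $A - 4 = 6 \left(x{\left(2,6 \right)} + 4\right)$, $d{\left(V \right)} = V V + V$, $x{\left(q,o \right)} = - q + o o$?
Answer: $- \frac{18096}{361} \approx -50.127$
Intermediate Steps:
$x{\left(q,o \right)} = o^{2} - q$ ($x{\left(q,o \right)} = - q + o^{2} = o^{2} - q$)
$d{\left(V \right)} = V + V^{2}$ ($d{\left(V \right)} = V^{2} + V = V + V^{2}$)
$A = 232$ ($A = 4 + 6 \left(\left(6^{2} - 2\right) + 4\right) = 4 + 6 \left(\left(36 - 2\right) + 4\right) = 4 + 6 \left(34 + 4\right) = 4 + 6 \cdot 38 = 4 + 228 = 232$)
$A d{\left(- \frac{12}{38} \right)} = 232 - \frac{12}{38} \left(1 - \frac{12}{38}\right) = 232 \left(-12\right) \frac{1}{38} \left(1 - \frac{6}{19}\right) = 232 \left(- \frac{6 \left(1 - \frac{6}{19}\right)}{19}\right) = 232 \left(\left(- \frac{6}{19}\right) \frac{13}{19}\right) = 232 \left(- \frac{78}{361}\right) = - \frac{18096}{361}$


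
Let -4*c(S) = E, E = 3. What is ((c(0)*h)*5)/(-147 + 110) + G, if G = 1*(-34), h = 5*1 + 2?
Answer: -4927/148 ≈ -33.291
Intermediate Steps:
c(S) = -¾ (c(S) = -¼*3 = -¾)
h = 7 (h = 5 + 2 = 7)
G = -34
((c(0)*h)*5)/(-147 + 110) + G = (-¾*7*5)/(-147 + 110) - 34 = -21/4*5/(-37) - 34 = -105/4*(-1/37) - 34 = 105/148 - 34 = -4927/148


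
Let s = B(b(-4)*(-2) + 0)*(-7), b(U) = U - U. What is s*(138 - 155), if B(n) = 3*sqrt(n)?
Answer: 0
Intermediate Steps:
b(U) = 0
s = 0 (s = (3*sqrt(0*(-2) + 0))*(-7) = (3*sqrt(0 + 0))*(-7) = (3*sqrt(0))*(-7) = (3*0)*(-7) = 0*(-7) = 0)
s*(138 - 155) = 0*(138 - 155) = 0*(-17) = 0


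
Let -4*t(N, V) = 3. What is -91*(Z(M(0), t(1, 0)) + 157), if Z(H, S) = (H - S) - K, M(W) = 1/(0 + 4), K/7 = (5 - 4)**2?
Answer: -13741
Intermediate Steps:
t(N, V) = -3/4 (t(N, V) = -1/4*3 = -3/4)
K = 7 (K = 7*(5 - 4)**2 = 7*1**2 = 7*1 = 7)
M(W) = 1/4
Z(H, S) = -7 + H - S (Z(H, S) = (H - S) - 1*7 = (H - S) - 7 = -7 + H - S)
-91*(Z(M(0), t(1, 0)) + 157) = -91*((-7 + 1/4 - 1*(-3/4)) + 157) = -91*((-7 + 1/4 + 3/4) + 157) = -91*(-6 + 157) = -91*151 = -13741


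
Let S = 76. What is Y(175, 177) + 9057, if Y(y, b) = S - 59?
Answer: 9074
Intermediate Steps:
Y(y, b) = 17 (Y(y, b) = 76 - 59 = 17)
Y(175, 177) + 9057 = 17 + 9057 = 9074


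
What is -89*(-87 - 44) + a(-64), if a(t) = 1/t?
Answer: 746175/64 ≈ 11659.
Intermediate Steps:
-89*(-87 - 44) + a(-64) = -89*(-87 - 44) + 1/(-64) = -89*(-131) - 1/64 = 11659 - 1/64 = 746175/64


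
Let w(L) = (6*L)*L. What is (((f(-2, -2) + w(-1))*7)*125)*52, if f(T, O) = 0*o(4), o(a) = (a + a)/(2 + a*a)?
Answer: 273000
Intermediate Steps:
o(a) = 2*a/(2 + a²) (o(a) = (2*a)/(2 + a²) = 2*a/(2 + a²))
w(L) = 6*L²
f(T, O) = 0 (f(T, O) = 0*(2*4/(2 + 4²)) = 0*(2*4/(2 + 16)) = 0*(2*4/18) = 0*(2*4*(1/18)) = 0*(4/9) = 0)
(((f(-2, -2) + w(-1))*7)*125)*52 = (((0 + 6*(-1)²)*7)*125)*52 = (((0 + 6*1)*7)*125)*52 = (((0 + 6)*7)*125)*52 = ((6*7)*125)*52 = (42*125)*52 = 5250*52 = 273000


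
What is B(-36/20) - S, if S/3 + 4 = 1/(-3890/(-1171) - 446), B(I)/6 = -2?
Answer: 1171/172792 ≈ 0.0067769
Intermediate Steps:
B(I) = -12 (B(I) = 6*(-2) = -12)
S = -2074675/172792 (S = -12 + 3/(-3890/(-1171) - 446) = -12 + 3/(-3890*(-1/1171) - 446) = -12 + 3/(3890/1171 - 446) = -12 + 3/(-518376/1171) = -12 + 3*(-1171/518376) = -12 - 1171/172792 = -2074675/172792 ≈ -12.007)
B(-36/20) - S = -12 - 1*(-2074675/172792) = -12 + 2074675/172792 = 1171/172792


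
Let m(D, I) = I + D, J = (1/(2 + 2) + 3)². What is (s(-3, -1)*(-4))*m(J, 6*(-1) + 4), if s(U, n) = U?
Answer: 411/4 ≈ 102.75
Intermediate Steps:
J = 169/16 (J = (1/4 + 3)² = (¼ + 3)² = (13/4)² = 169/16 ≈ 10.563)
m(D, I) = D + I
(s(-3, -1)*(-4))*m(J, 6*(-1) + 4) = (-3*(-4))*(169/16 + (6*(-1) + 4)) = 12*(169/16 + (-6 + 4)) = 12*(169/16 - 2) = 12*(137/16) = 411/4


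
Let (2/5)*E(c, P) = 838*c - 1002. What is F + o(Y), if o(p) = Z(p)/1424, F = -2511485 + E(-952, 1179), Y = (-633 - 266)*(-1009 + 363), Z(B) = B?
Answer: -3209711783/712 ≈ -4.5080e+6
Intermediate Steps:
E(c, P) = -2505 + 2095*c (E(c, P) = 5*(838*c - 1002)/2 = 5*(-1002 + 838*c)/2 = -2505 + 2095*c)
Y = 580754 (Y = -899*(-646) = 580754)
F = -4508430 (F = -2511485 + (-2505 + 2095*(-952)) = -2511485 + (-2505 - 1994440) = -2511485 - 1996945 = -4508430)
o(p) = p/1424
F + o(Y) = -4508430 + (1/1424)*580754 = -4508430 + 290377/712 = -3209711783/712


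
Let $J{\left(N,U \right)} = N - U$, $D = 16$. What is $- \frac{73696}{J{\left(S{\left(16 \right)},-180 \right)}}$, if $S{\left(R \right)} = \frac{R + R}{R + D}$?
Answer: $- \frac{73696}{181} \approx -407.16$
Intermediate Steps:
$S{\left(R \right)} = \frac{2 R}{16 + R}$ ($S{\left(R \right)} = \frac{R + R}{R + 16} = \frac{2 R}{16 + R}$)
$- \frac{73696}{J{\left(S{\left(16 \right)},-180 \right)}} = - \frac{73696}{2 \cdot 16 \frac{1}{16 + 16} - -180} = - \frac{73696}{2 \cdot 16 \cdot \frac{1}{32} + 180} = - \frac{73696}{1 + 180} = - \frac{73696}{181}$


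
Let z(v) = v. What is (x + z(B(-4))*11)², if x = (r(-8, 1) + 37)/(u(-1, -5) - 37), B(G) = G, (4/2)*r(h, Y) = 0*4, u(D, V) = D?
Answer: 2920681/1444 ≈ 2022.6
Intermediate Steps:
r(h, Y) = 0 (r(h, Y) = (0*4)/2 = (½)*0 = 0)
x = -37/38 (x = (0 + 37)/(-1 - 37) = 37/(-38) = 37*(-1/38) = -37/38 ≈ -0.97368)
(x + z(B(-4))*11)² = (-37/38 - 4*11)² = (-37/38 - 44)² = (-1709/38)² = 2920681/1444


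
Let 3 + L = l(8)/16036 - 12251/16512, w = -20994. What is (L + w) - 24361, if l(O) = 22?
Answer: -3002594769107/66196608 ≈ -45359.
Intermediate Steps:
L = -247613267/66196608 (L = -3 + (22/16036 - 12251/16512) = -3 + (22*(1/16036) - 12251*1/16512) = -3 + (11/8018 - 12251/16512) = -3 - 49023443/66196608 = -247613267/66196608 ≈ -3.7406)
(L + w) - 24361 = (-247613267/66196608 - 20994) - 24361 = -1389979201619/66196608 - 24361 = -3002594769107/66196608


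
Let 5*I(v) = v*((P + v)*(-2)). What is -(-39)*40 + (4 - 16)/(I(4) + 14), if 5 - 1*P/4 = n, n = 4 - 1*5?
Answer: 120150/77 ≈ 1560.4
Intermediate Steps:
n = -1 (n = 4 - 5 = -1)
P = 24 (P = 20 - 4*(-1) = 20 + 4 = 24)
I(v) = v*(-48 - 2*v)/5 (I(v) = (v*((24 + v)*(-2)))/5 = (v*(-48 - 2*v))/5 = v*(-48 - 2*v)/5)
-(-39)*40 + (4 - 16)/(I(4) + 14) = -(-39)*40 + (4 - 16)/(-⅖*4*(24 + 4) + 14) = -39*(-40) - 12/(-⅖*4*28 + 14) = 1560 - 12/(-224/5 + 14) = 1560 - 12/(-154/5) = 1560 - 12*(-5/154) = 1560 + 30/77 = 120150/77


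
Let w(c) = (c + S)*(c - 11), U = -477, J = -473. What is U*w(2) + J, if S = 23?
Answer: 106852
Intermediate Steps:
w(c) = (-11 + c)*(23 + c) (w(c) = (c + 23)*(c - 11) = (23 + c)*(-11 + c) = (-11 + c)*(23 + c))
U*w(2) + J = -477*(-253 + 2² + 12*2) - 473 = -477*(-253 + 4 + 24) - 473 = -477*(-225) - 473 = 107325 - 473 = 106852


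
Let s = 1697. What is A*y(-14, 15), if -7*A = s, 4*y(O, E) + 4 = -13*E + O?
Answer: 361461/28 ≈ 12909.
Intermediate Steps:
y(O, E) = -1 - 13*E/4 + O/4 (y(O, E) = -1 + (-13*E + O)/4 = -1 + (O - 13*E)/4 = -1 + (-13*E/4 + O/4) = -1 - 13*E/4 + O/4)
A = -1697/7 (A = -1/7*1697 = -1697/7 ≈ -242.43)
A*y(-14, 15) = -1697*(-1 - 13/4*15 + (1/4)*(-14))/7 = -1697*(-1 - 195/4 - 7/2)/7 = -1697/7*(-213/4) = 361461/28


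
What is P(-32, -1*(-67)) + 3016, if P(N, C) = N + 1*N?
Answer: 2952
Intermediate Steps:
P(N, C) = 2*N (P(N, C) = N + N = 2*N)
P(-32, -1*(-67)) + 3016 = 2*(-32) + 3016 = -64 + 3016 = 2952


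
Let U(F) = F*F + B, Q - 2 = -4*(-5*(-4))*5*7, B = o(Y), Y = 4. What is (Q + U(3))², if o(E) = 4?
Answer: 7756225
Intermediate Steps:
B = 4
Q = -2798 (Q = 2 - 4*(-5*(-4))*5*7 = 2 - 80*5*7 = 2 - 4*100*7 = 2 - 400*7 = 2 - 2800 = -2798)
U(F) = 4 + F² (U(F) = F*F + 4 = F² + 4 = 4 + F²)
(Q + U(3))² = (-2798 + (4 + 3²))² = (-2798 + (4 + 9))² = (-2798 + 13)² = (-2785)² = 7756225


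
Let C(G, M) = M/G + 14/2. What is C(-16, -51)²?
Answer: 26569/256 ≈ 103.79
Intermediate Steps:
C(G, M) = 7 + M/G (C(G, M) = M/G + 14*(½) = M/G + 7 = 7 + M/G)
C(-16, -51)² = (7 - 51/(-16))² = (7 - 51*(-1/16))² = (7 + 51/16)² = (163/16)² = 26569/256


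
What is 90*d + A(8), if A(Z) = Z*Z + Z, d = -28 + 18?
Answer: -828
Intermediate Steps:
d = -10
A(Z) = Z + Z² (A(Z) = Z² + Z = Z + Z²)
90*d + A(8) = 90*(-10) + 8*(1 + 8) = -900 + 8*9 = -900 + 72 = -828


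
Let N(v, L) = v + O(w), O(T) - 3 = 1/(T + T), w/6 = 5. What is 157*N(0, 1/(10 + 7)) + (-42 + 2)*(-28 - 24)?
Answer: 153217/60 ≈ 2553.6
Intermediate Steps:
w = 30 (w = 6*5 = 30)
O(T) = 3 + 1/(2*T) (O(T) = 3 + 1/(T + T) = 3 + 1/(2*T))
N(v, L) = 181/60 + v (N(v, L) = v + (3 + (½)/30) = v + (3 + (½)*(1/30)) = v + (3 + 1/60) = v + 181/60 = 181/60 + v)
157*N(0, 1/(10 + 7)) + (-42 + 2)*(-28 - 24) = 157*(181/60 + 0) + (-42 + 2)*(-28 - 24) = 157*(181/60) - 40*(-52) = 28417/60 + 2080 = 153217/60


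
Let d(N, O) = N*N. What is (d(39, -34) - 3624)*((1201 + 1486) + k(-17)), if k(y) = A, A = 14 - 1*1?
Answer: -5678100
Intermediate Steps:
A = 13 (A = 14 - 1 = 13)
d(N, O) = N²
k(y) = 13
(d(39, -34) - 3624)*((1201 + 1486) + k(-17)) = (39² - 3624)*((1201 + 1486) + 13) = (1521 - 3624)*(2687 + 13) = -2103*2700 = -5678100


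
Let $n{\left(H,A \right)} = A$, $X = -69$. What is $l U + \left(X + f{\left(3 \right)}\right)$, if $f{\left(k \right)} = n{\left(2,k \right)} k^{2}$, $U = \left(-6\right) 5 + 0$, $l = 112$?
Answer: $-3402$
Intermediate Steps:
$U = -30$ ($U = -30 + 0 = -30$)
$f{\left(k \right)} = k^{3}$ ($f{\left(k \right)} = k k^{2} = k^{3}$)
$l U + \left(X + f{\left(3 \right)}\right) = 112 \left(-30\right) - \left(69 - 3^{3}\right) = -3360 + \left(-69 + 27\right) = -3360 - 42 = -3402$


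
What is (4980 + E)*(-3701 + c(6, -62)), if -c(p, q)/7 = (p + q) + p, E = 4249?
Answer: -30926379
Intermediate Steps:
c(p, q) = -14*p - 7*q (c(p, q) = -7*((p + q) + p) = -7*(q + 2*p) = -14*p - 7*q)
(4980 + E)*(-3701 + c(6, -62)) = (4980 + 4249)*(-3701 + (-14*6 - 7*(-62))) = 9229*(-3701 + (-84 + 434)) = 9229*(-3701 + 350) = 9229*(-3351) = -30926379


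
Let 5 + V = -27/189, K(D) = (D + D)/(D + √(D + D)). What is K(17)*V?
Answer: -408/35 + 24*√34/35 ≈ -7.6588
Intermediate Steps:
K(D) = 2*D/(D + √2*√D) (K(D) = (2*D)/(D + √(2*D)) = (2*D)/(D + √2*√D) = 2*D/(D + √2*√D))
V = -36/7 (V = -5 - 27/189 = -5 - 27*1/189 = -5 - ⅐ = -36/7 ≈ -5.1429)
K(17)*V = (2*17/(17 + √2*√17))*(-36/7) = (2*17/(17 + √34))*(-36/7) = (34/(17 + √34))*(-36/7) = -1224/(7*(17 + √34))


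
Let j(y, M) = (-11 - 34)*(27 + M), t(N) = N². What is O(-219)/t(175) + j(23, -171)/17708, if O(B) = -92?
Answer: 49205216/135576875 ≈ 0.36293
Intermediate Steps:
j(y, M) = -1215 - 45*M (j(y, M) = -45*(27 + M) = -1215 - 45*M)
O(-219)/t(175) + j(23, -171)/17708 = -92/(175²) + (-1215 - 45*(-171))/17708 = -92/30625 + (-1215 + 7695)*(1/17708) = -92*1/30625 + 6480*(1/17708) = -92/30625 + 1620/4427 = 49205216/135576875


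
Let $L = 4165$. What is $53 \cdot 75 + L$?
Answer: $8140$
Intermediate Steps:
$53 \cdot 75 + L = 53 \cdot 75 + 4165 = 3975 + 4165 = 8140$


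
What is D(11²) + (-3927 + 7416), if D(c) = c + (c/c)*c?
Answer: 3731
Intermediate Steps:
D(c) = 2*c (D(c) = c + 1*c = c + c = 2*c)
D(11²) + (-3927 + 7416) = 2*11² + (-3927 + 7416) = 2*121 + 3489 = 242 + 3489 = 3731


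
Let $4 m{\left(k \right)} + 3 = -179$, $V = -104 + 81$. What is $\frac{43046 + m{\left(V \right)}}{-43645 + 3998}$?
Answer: $- \frac{86001}{79294} \approx -1.0846$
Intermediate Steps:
$V = -23$
$m{\left(k \right)} = - \frac{91}{2}$ ($m{\left(k \right)} = - \frac{3}{4} + \frac{1}{4} \left(-179\right) = - \frac{3}{4} - \frac{179}{4} = - \frac{91}{2}$)
$\frac{43046 + m{\left(V \right)}}{-43645 + 3998} = \frac{43046 - \frac{91}{2}}{-43645 + 3998} = \frac{86001}{2 \left(-39647\right)} = \frac{86001}{2} \left(- \frac{1}{39647}\right) = - \frac{86001}{79294}$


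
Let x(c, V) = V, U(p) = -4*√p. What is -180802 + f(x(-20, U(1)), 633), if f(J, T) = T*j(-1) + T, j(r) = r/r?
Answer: -179536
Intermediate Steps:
j(r) = 1
f(J, T) = 2*T (f(J, T) = T*1 + T = T + T = 2*T)
-180802 + f(x(-20, U(1)), 633) = -180802 + 2*633 = -180802 + 1266 = -179536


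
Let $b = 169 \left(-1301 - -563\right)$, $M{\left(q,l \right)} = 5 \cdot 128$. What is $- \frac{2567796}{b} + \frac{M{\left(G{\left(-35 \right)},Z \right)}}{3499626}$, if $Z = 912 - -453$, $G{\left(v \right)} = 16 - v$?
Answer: $\frac{6400573694}{310883443} \approx 20.588$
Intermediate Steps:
$Z = 1365$ ($Z = 912 + 453 = 1365$)
$M{\left(q,l \right)} = 640$
$b = -124722$ ($b = 169 \left(-1301 + 563\right) = 169 \left(-738\right) = -124722$)
$- \frac{2567796}{b} + \frac{M{\left(G{\left(-35 \right)},Z \right)}}{3499626} = - \frac{2567796}{-124722} + \frac{640}{3499626} = \left(-2567796\right) \left(- \frac{1}{124722}\right) + 640 \cdot \frac{1}{3499626} = \frac{427966}{20787} + \frac{320}{1749813} = \frac{6400573694}{310883443}$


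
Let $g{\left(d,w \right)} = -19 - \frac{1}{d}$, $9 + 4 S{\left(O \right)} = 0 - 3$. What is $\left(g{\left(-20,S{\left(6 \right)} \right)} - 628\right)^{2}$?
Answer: $\frac{167417721}{400} \approx 4.1854 \cdot 10^{5}$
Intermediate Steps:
$S{\left(O \right)} = -3$ ($S{\left(O \right)} = - \frac{9}{4} + \frac{0 - 3}{4} = - \frac{9}{4} + \frac{1}{4} \left(-3\right) = - \frac{9}{4} - \frac{3}{4} = -3$)
$\left(g{\left(-20,S{\left(6 \right)} \right)} - 628\right)^{2} = \left(\left(-19 - \frac{1}{-20}\right) - 628\right)^{2} = \left(\left(-19 - - \frac{1}{20}\right) - 628\right)^{2} = \left(\left(-19 + \frac{1}{20}\right) - 628\right)^{2} = \left(- \frac{379}{20} - 628\right)^{2} = \left(- \frac{12939}{20}\right)^{2} = \frac{167417721}{400}$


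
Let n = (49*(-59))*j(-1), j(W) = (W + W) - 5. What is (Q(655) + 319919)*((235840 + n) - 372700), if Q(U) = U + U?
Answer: -37462689667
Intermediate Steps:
j(W) = -5 + 2*W (j(W) = 2*W - 5 = -5 + 2*W)
Q(U) = 2*U
n = 20237 (n = (49*(-59))*(-5 + 2*(-1)) = -2891*(-5 - 2) = -2891*(-7) = 20237)
(Q(655) + 319919)*((235840 + n) - 372700) = (2*655 + 319919)*((235840 + 20237) - 372700) = (1310 + 319919)*(256077 - 372700) = 321229*(-116623) = -37462689667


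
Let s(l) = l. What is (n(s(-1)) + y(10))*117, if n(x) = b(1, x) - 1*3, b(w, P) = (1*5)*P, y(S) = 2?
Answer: -702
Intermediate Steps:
b(w, P) = 5*P
n(x) = -3 + 5*x (n(x) = 5*x - 1*3 = 5*x - 3 = -3 + 5*x)
(n(s(-1)) + y(10))*117 = ((-3 + 5*(-1)) + 2)*117 = ((-3 - 5) + 2)*117 = (-8 + 2)*117 = -6*117 = -702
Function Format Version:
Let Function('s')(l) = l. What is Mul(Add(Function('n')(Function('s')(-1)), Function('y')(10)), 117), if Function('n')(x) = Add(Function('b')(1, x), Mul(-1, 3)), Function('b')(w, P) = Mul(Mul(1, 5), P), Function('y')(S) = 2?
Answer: -702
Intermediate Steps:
Function('b')(w, P) = Mul(5, P)
Function('n')(x) = Add(-3, Mul(5, x)) (Function('n')(x) = Add(Mul(5, x), Mul(-1, 3)) = Add(Mul(5, x), -3) = Add(-3, Mul(5, x)))
Mul(Add(Function('n')(Function('s')(-1)), Function('y')(10)), 117) = Mul(Add(Add(-3, Mul(5, -1)), 2), 117) = Mul(Add(Add(-3, -5), 2), 117) = Mul(Add(-8, 2), 117) = Mul(-6, 117) = -702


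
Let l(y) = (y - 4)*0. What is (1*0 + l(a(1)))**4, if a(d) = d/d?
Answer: 0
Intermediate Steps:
a(d) = 1
l(y) = 0 (l(y) = (-4 + y)*0 = 0)
(1*0 + l(a(1)))**4 = (1*0 + 0)**4 = (0 + 0)**4 = 0**4 = 0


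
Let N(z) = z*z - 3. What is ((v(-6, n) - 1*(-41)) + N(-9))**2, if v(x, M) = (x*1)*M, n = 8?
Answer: 5041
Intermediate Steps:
v(x, M) = M*x (v(x, M) = x*M = M*x)
N(z) = -3 + z**2 (N(z) = z**2 - 3 = -3 + z**2)
((v(-6, n) - 1*(-41)) + N(-9))**2 = ((8*(-6) - 1*(-41)) + (-3 + (-9)**2))**2 = ((-48 + 41) + (-3 + 81))**2 = (-7 + 78)**2 = 71**2 = 5041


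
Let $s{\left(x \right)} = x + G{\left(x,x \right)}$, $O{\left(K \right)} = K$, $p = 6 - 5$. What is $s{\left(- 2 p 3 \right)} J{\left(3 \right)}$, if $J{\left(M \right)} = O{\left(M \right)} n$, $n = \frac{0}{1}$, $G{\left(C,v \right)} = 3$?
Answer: $0$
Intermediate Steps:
$p = 1$ ($p = 6 - 5 = 1$)
$n = 0$ ($n = 0 \cdot 1 = 0$)
$s{\left(x \right)} = 3 + x$ ($s{\left(x \right)} = x + 3 = 3 + x$)
$J{\left(M \right)} = 0$ ($J{\left(M \right)} = M 0 = 0$)
$s{\left(- 2 p 3 \right)} J{\left(3 \right)} = \left(3 + \left(-2\right) 1 \cdot 3\right) 0 = \left(3 - 6\right) 0 = \left(-3\right) 0 = 0$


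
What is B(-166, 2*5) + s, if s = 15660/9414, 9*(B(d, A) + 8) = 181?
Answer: 64837/4707 ≈ 13.775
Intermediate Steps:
B(d, A) = 109/9 (B(d, A) = -8 + (⅑)*181 = -8 + 181/9 = 109/9)
s = 870/523 (s = 15660*(1/9414) = 870/523 ≈ 1.6635)
B(-166, 2*5) + s = 109/9 + 870/523 = 64837/4707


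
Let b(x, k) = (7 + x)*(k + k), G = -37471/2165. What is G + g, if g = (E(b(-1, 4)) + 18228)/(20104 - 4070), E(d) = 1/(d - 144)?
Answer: -53889255989/3332506560 ≈ -16.171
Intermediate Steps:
G = -37471/2165 (G = -37471*1/2165 = -37471/2165 ≈ -17.308)
b(x, k) = 2*k*(7 + x) (b(x, k) = (7 + x)*(2*k) = 2*k*(7 + x))
E(d) = 1/(-144 + d)
g = 1749887/1539264 (g = (1/(-144 + 2*4*(7 - 1)) + 18228)/(20104 - 4070) = (1/(-144 + 2*4*6) + 18228)/16034 = (1/(-144 + 48) + 18228)*(1/16034) = (1/(-96) + 18228)*(1/16034) = (-1/96 + 18228)*(1/16034) = (1749887/96)*(1/16034) = 1749887/1539264 ≈ 1.1368)
G + g = -37471/2165 + 1749887/1539264 = -53889255989/3332506560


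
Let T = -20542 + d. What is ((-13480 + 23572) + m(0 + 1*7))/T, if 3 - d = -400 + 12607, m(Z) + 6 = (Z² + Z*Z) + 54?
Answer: -5119/16373 ≈ -0.31265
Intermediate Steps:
m(Z) = 48 + 2*Z² (m(Z) = -6 + ((Z² + Z*Z) + 54) = -6 + ((Z² + Z²) + 54) = -6 + (2*Z² + 54) = -6 + (54 + 2*Z²) = 48 + 2*Z²)
d = -12204 (d = 3 - (-400 + 12607) = 3 - 1*12207 = 3 - 12207 = -12204)
T = -32746 (T = -20542 - 12204 = -32746)
((-13480 + 23572) + m(0 + 1*7))/T = ((-13480 + 23572) + (48 + 2*(0 + 1*7)²))/(-32746) = (10092 + (48 + 2*(0 + 7)²))*(-1/32746) = (10092 + (48 + 2*7²))*(-1/32746) = (10092 + (48 + 2*49))*(-1/32746) = (10092 + (48 + 98))*(-1/32746) = (10092 + 146)*(-1/32746) = 10238*(-1/32746) = -5119/16373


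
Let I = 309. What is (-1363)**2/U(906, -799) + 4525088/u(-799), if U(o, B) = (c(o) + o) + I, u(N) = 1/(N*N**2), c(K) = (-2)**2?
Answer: -2813656478381272759/1219 ≈ -2.3082e+15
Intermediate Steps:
c(K) = 4
u(N) = N**(-3) (u(N) = 1/(N**3) = N**(-3))
U(o, B) = 313 + o (U(o, B) = (4 + o) + 309 = 313 + o)
(-1363)**2/U(906, -799) + 4525088/u(-799) = (-1363)**2/(313 + 906) + 4525088/((-799)**(-3)) = 1857769/1219 + 4525088/(-1/510082399) = 1857769*(1/1219) + 4525088*(-510082399) = 1857769/1219 - 2308167742726112 = -2813656478381272759/1219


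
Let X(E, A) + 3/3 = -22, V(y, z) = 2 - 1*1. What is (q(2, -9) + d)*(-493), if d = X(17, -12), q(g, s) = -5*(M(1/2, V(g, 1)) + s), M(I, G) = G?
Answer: -8381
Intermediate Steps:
V(y, z) = 1 (V(y, z) = 2 - 1 = 1)
X(E, A) = -23 (X(E, A) = -1 - 22 = -23)
q(g, s) = -5 - 5*s (q(g, s) = -5*(1 + s) = -5 - 5*s)
d = -23
(q(2, -9) + d)*(-493) = ((-5 - 5*(-9)) - 23)*(-493) = ((-5 + 45) - 23)*(-493) = (40 - 23)*(-493) = 17*(-493) = -8381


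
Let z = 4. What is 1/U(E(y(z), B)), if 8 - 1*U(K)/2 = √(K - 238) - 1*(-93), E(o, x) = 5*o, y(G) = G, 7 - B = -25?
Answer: I/(2*(√218 - 85*I)) ≈ -0.0057101 + 0.00099186*I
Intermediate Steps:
B = 32 (B = 7 - 1*(-25) = 7 + 25 = 32)
U(K) = -170 - 2*√(-238 + K) (U(K) = 16 - 2*(√(K - 238) - 1*(-93)) = 16 - 2*(√(-238 + K) + 93) = 16 - 2*(93 + √(-238 + K)) = 16 + (-186 - 2*√(-238 + K)) = -170 - 2*√(-238 + K))
1/U(E(y(z), B)) = 1/(-170 - 2*√(-238 + 5*4)) = 1/(-170 - 2*√(-238 + 20)) = 1/(-170 - 2*I*√218)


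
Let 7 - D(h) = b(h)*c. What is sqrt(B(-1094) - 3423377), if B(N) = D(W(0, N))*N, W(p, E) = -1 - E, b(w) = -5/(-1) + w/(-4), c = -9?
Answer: I*sqrt(3159382)/2 ≈ 888.73*I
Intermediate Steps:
b(w) = 5 - w/4 (b(w) = -5*(-1) + w*(-1/4) = 5 - w/4)
D(h) = 52 - 9*h/4 (D(h) = 7 - (5 - h/4)*(-9) = 7 - (-45 + 9*h/4) = 7 + (45 - 9*h/4) = 52 - 9*h/4)
B(N) = N*(217/4 + 9*N/4) (B(N) = (52 - 9*(-1 - N)/4)*N = (52 + (9/4 + 9*N/4))*N = (217/4 + 9*N/4)*N = N*(217/4 + 9*N/4))
sqrt(B(-1094) - 3423377) = sqrt((1/4)*(-1094)*(217 + 9*(-1094)) - 3423377) = sqrt((1/4)*(-1094)*(217 - 9846) - 3423377) = sqrt((1/4)*(-1094)*(-9629) - 3423377) = sqrt(5267063/2 - 3423377) = sqrt(-1579691/2) = I*sqrt(3159382)/2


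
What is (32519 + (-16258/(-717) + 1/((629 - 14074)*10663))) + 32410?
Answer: 6676513430725568/102792013095 ≈ 64952.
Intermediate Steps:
(32519 + (-16258/(-717) + 1/((629 - 14074)*10663))) + 32410 = (32519 + (-16258*(-1/717) + (1/10663)/(-13445))) + 32410 = (32519 + (16258/717 - 1/13445*1/10663)) + 32410 = (32519 + (16258/717 - 1/143364035)) + 32410 = (32519 + 2330812480313/102792013095) + 32410 = 3345024286316618/102792013095 + 32410 = 6676513430725568/102792013095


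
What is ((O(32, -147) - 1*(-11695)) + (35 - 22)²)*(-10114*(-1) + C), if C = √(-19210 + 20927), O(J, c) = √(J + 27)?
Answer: (10114 + √1717)*(11864 + √59) ≈ 1.2056e+8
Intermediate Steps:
O(J, c) = √(27 + J)
C = √1717 ≈ 41.437
((O(32, -147) - 1*(-11695)) + (35 - 22)²)*(-10114*(-1) + C) = ((√(27 + 32) - 1*(-11695)) + (35 - 22)²)*(-10114*(-1) + √1717) = ((√59 + 11695) + 13²)*(10114 + √1717) = ((11695 + √59) + 169)*(10114 + √1717) = (11864 + √59)*(10114 + √1717) = (10114 + √1717)*(11864 + √59)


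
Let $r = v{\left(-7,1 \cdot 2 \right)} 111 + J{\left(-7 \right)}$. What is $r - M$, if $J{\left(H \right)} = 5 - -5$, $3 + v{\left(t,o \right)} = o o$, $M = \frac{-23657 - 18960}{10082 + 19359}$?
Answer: $\frac{3604978}{29441} \approx 122.45$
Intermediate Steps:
$M = - \frac{42617}{29441} \approx -1.4475$
$v{\left(t,o \right)} = -3 + o^{2}$ ($v{\left(t,o \right)} = -3 + o o = -3 + o^{2}$)
$J{\left(H \right)} = 10$ ($J{\left(H \right)} = 5 + 5 = 10$)
$r = 121$ ($r = \left(-3 + \left(1 \cdot 2\right)^{2}\right) 111 + 10 = \left(-3 + 2^{2}\right) 111 + 10 = \left(-3 + 4\right) 111 + 10 = 1 \cdot 111 + 10 = 111 + 10 = 121$)
$r - M = 121 - - \frac{42617}{29441} = 121 + \frac{42617}{29441} = \frac{3604978}{29441}$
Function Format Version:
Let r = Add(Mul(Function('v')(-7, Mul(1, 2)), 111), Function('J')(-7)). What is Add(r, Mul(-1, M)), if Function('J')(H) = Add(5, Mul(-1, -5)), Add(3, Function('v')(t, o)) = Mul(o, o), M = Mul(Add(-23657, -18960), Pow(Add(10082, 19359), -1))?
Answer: Rational(3604978, 29441) ≈ 122.45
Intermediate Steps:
M = Rational(-42617, 29441) (M = Mul(-42617, Pow(29441, -1)) = Mul(-42617, Rational(1, 29441)) = Rational(-42617, 29441) ≈ -1.4475)
Function('v')(t, o) = Add(-3, Pow(o, 2)) (Function('v')(t, o) = Add(-3, Mul(o, o)) = Add(-3, Pow(o, 2)))
Function('J')(H) = 10 (Function('J')(H) = Add(5, 5) = 10)
r = 121 (r = Add(Mul(Add(-3, Pow(Mul(1, 2), 2)), 111), 10) = Add(Mul(Add(-3, Pow(2, 2)), 111), 10) = Add(Mul(Add(-3, 4), 111), 10) = Add(Mul(1, 111), 10) = Add(111, 10) = 121)
Add(r, Mul(-1, M)) = Add(121, Mul(-1, Rational(-42617, 29441))) = Add(121, Rational(42617, 29441)) = Rational(3604978, 29441)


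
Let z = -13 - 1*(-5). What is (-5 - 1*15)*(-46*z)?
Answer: -7360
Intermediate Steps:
z = -8 (z = -13 + 5 = -8)
(-5 - 1*15)*(-46*z) = (-5 - 1*15)*(-46*(-8)) = (-5 - 15)*368 = -20*368 = -7360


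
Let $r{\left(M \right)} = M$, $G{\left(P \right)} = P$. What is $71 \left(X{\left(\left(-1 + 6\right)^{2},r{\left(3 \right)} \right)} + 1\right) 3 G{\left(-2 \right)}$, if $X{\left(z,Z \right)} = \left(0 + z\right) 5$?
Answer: $-53676$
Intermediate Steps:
$X{\left(z,Z \right)} = 5 z$ ($X{\left(z,Z \right)} = z 5 = 5 z$)
$71 \left(X{\left(\left(-1 + 6\right)^{2},r{\left(3 \right)} \right)} + 1\right) 3 G{\left(-2 \right)} = 71 \left(5 \left(-1 + 6\right)^{2} + 1\right) 3 \left(-2\right) = 71 \left(5 \cdot 5^{2} + 1\right) 3 \left(-2\right) = 71 \left(5 \cdot 25 + 1\right) 3 \left(-2\right) = 71 \left(125 + 1\right) 3 \left(-2\right) = 71 \cdot 126 \cdot 3 \left(-2\right) = 71 \cdot 378 \left(-2\right) = 26838 \left(-2\right) = -53676$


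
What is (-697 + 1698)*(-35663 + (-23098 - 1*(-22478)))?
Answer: -36319283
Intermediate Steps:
(-697 + 1698)*(-35663 + (-23098 - 1*(-22478))) = 1001*(-35663 + (-23098 + 22478)) = 1001*(-35663 - 620) = 1001*(-36283) = -36319283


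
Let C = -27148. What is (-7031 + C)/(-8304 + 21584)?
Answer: -34179/13280 ≈ -2.5737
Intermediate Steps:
(-7031 + C)/(-8304 + 21584) = (-7031 - 27148)/(-8304 + 21584) = -34179/13280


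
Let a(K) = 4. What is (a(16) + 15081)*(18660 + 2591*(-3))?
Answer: 164230395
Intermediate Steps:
(a(16) + 15081)*(18660 + 2591*(-3)) = (4 + 15081)*(18660 + 2591*(-3)) = 15085*(18660 - 7773) = 15085*10887 = 164230395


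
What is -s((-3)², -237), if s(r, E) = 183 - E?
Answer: -420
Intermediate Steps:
-s((-3)², -237) = -(183 - 1*(-237)) = -(183 + 237) = -1*420 = -420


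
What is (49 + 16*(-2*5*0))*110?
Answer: 5390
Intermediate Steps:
(49 + 16*(-2*5*0))*110 = (49 + 16*(-10*0))*110 = (49 + 16*0)*110 = (49 + 0)*110 = 49*110 = 5390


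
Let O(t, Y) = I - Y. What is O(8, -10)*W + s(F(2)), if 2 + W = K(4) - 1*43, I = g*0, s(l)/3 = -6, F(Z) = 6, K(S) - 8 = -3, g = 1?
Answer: -418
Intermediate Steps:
K(S) = 5 (K(S) = 8 - 3 = 5)
s(l) = -18 (s(l) = 3*(-6) = -18)
I = 0 (I = 1*0 = 0)
W = -40 (W = -2 + (5 - 1*43) = -2 + (5 - 43) = -2 - 38 = -40)
O(t, Y) = -Y (O(t, Y) = 0 - Y = -Y)
O(8, -10)*W + s(F(2)) = -1*(-10)*(-40) - 18 = 10*(-40) - 18 = -400 - 18 = -418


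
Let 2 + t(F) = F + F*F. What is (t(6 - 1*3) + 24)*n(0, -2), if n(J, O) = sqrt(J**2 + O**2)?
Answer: 68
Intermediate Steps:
t(F) = -2 + F + F**2 (t(F) = -2 + (F + F*F) = -2 + (F + F**2) = -2 + F + F**2)
(t(6 - 1*3) + 24)*n(0, -2) = ((-2 + (6 - 1*3) + (6 - 1*3)**2) + 24)*sqrt(0**2 + (-2)**2) = ((-2 + (6 - 3) + (6 - 3)**2) + 24)*sqrt(0 + 4) = ((-2 + 3 + 3**2) + 24)*sqrt(4) = ((-2 + 3 + 9) + 24)*2 = (10 + 24)*2 = 34*2 = 68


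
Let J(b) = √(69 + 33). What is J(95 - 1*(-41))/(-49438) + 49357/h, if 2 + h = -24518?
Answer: -49357/24520 - √102/49438 ≈ -2.0131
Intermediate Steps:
h = -24520 (h = -2 - 24518 = -24520)
J(b) = √102
J(95 - 1*(-41))/(-49438) + 49357/h = √102/(-49438) + 49357/(-24520) = √102*(-1/49438) + 49357*(-1/24520) = -√102/49438 - 49357/24520 = -49357/24520 - √102/49438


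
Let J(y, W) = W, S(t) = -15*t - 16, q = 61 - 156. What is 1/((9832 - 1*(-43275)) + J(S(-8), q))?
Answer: 1/53012 ≈ 1.8864e-5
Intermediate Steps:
q = -95
S(t) = -16 - 15*t
1/((9832 - 1*(-43275)) + J(S(-8), q)) = 1/((9832 - 1*(-43275)) - 95) = 1/((9832 + 43275) - 95) = 1/(53107 - 95) = 1/53012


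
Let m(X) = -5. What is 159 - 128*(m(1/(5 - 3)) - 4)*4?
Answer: 4767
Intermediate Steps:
159 - 128*(m(1/(5 - 3)) - 4)*4 = 159 - 128*(-5 - 4)*4 = 159 - (-1152)*4 = 159 - 128*(-36) = 159 + 4608 = 4767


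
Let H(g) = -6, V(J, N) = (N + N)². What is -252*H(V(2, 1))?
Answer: 1512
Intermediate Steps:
V(J, N) = 4*N² (V(J, N) = (2*N)² = 4*N²)
-252*H(V(2, 1)) = -252*(-6) = 1512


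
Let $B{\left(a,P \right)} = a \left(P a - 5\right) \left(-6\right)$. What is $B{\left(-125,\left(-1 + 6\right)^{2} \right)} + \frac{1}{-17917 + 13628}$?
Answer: $- \frac{10068427501}{4289} \approx -2.3475 \cdot 10^{6}$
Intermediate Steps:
$B{\left(a,P \right)} = - 6 a \left(-5 + P a\right)$ ($B{\left(a,P \right)} = a \left(-5 + P a\right) \left(-6\right) = - 6 a \left(-5 + P a\right)$)
$B{\left(-125,\left(-1 + 6\right)^{2} \right)} + \frac{1}{-17917 + 13628} = 6 \left(-125\right) \left(5 - \left(-1 + 6\right)^{2} \left(-125\right)\right) + \frac{1}{-17917 + 13628} = 6 \left(-125\right) \left(5 - 5^{2} \left(-125\right)\right) + \frac{1}{-4289} = 6 \left(-125\right) \left(5 - 25 \left(-125\right)\right) - \frac{1}{4289} = 6 \left(-125\right) \left(5 + 3125\right) - \frac{1}{4289} = 6 \left(-125\right) 3130 - \frac{1}{4289} = -2347500 - \frac{1}{4289} = - \frac{10068427501}{4289}$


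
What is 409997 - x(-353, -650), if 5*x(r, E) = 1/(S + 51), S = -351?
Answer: 614995501/1500 ≈ 4.1000e+5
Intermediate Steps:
x(r, E) = -1/1500 (x(r, E) = 1/(5*(-351 + 51)) = (⅕)/(-300) = (⅕)*(-1/300) = -1/1500)
409997 - x(-353, -650) = 409997 - 1*(-1/1500) = 409997 + 1/1500 = 614995501/1500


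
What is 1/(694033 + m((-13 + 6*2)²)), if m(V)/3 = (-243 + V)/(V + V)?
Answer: 1/693670 ≈ 1.4416e-6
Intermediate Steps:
m(V) = 3*(-243 + V)/(2*V) (m(V) = 3*((-243 + V)/(V + V)) = 3*((-243 + V)/((2*V))) = 3*((-243 + V)*(1/(2*V))) = 3*((-243 + V)/(2*V)) = 3*(-243 + V)/(2*V))
1/(694033 + m((-13 + 6*2)²)) = 1/(694033 + 3*(-243 + (-13 + 6*2)²)/(2*((-13 + 6*2)²))) = 1/(694033 + 3*(-243 + (-13 + 12)²)/(2*((-13 + 12)²))) = 1/(694033 + 3*(-243 + (-1)²)/(2*((-1)²))) = 1/(694033 + (3/2)*(-243 + 1)/1) = 1/(694033 + (3/2)*1*(-242)) = 1/(694033 - 363) = 1/693670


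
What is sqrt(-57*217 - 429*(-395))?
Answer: 3*sqrt(17454) ≈ 396.34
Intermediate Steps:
sqrt(-57*217 - 429*(-395)) = sqrt(-12369 + 169455) = sqrt(157086) = 3*sqrt(17454)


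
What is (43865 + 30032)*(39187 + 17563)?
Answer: 4193654750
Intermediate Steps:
(43865 + 30032)*(39187 + 17563) = 73897*56750 = 4193654750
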